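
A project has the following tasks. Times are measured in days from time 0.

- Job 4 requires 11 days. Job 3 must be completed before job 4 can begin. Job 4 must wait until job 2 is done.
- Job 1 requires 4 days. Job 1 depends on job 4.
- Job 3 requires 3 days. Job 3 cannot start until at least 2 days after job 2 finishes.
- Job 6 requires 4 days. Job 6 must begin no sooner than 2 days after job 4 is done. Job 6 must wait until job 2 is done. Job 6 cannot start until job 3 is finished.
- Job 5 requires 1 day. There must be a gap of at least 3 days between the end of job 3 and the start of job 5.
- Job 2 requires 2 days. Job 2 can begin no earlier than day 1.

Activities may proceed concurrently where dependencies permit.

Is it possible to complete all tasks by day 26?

Job 2 cannot begin until its own release at day 1. It runs from day 1 to 1 + 2 = day 3.
Job 3 cannot begin until job 2 (finishes day 3, plus 2-day gap → day 5). It runs from day 5 to 5 + 3 = day 8.
Job 5 waits on job 3 (finishes day 8, plus 3-day gap → day 11), so it starts at day 11 and finishes at 11 + 1 = day 12.
Job 4 has to wait for job 3 (finishes day 8); job 2 (finishes day 3). The latest of these is day 8, so job 4 runs day 8 to 8 + 11 = day 19.
Job 6 has to wait for job 4 (finishes day 19, plus 2-day gap → day 21); job 2 (finishes day 3); job 3 (finishes day 8). The latest of these is day 21, so job 6 runs day 21 to 21 + 4 = day 25.
After job 4 (finishes day 19), job 1 can start at day 19 and finishes at day 23.
Every task is finished by day 25, which is no later than the deadline of 26, so the schedule is feasible.

Yes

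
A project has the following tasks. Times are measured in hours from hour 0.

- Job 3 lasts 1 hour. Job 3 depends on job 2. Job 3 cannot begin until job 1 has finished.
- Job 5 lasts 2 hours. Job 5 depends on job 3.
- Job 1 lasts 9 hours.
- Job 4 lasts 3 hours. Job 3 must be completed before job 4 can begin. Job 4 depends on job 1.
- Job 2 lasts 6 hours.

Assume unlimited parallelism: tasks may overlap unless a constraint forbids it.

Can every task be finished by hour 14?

Job 2 can start immediately at hour 0; it finishes at hour 6.
Job 1 has no prerequisites, so it starts at hour 0 and finishes at hour 9.
Job 3 cannot start until job 2 (finishes hour 6); job 1 (finishes hour 9). The controlling bound is hour 9, so job 3 finishes at 9 + 1 = hour 10.
After job 3 (finishes hour 10), job 5 can start at hour 10 and finishes at hour 12.
Job 4 needs all of job 3 (finishes hour 10); job 1 (finishes hour 9). That puts its earliest start at hour 10; it finishes at 10 + 3 = hour 13.
Every task is finished by hour 13, which is no later than the deadline of 14, so the schedule is feasible.

Yes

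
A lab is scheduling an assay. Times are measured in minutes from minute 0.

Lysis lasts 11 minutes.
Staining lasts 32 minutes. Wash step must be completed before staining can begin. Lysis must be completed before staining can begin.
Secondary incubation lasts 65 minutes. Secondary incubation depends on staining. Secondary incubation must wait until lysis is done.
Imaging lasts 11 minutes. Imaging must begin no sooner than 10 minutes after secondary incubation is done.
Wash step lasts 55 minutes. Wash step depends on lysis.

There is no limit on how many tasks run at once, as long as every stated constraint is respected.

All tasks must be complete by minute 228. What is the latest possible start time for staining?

Imaging has no dependents, so it just needs to finish by minute 228. Starting by 228 − 11 = minute 217 achieves that.
Secondary incubation has to be done before imaging (must start by minute 217, minus 10-minute gap → minute 207). That means finishing by minute 207, i.e. starting by 207 − 65 = minute 142.
Staining must finish before secondary incubation (must start by minute 142). With a 32-minute duration, staining must start by 142 − 32 = minute 110.

110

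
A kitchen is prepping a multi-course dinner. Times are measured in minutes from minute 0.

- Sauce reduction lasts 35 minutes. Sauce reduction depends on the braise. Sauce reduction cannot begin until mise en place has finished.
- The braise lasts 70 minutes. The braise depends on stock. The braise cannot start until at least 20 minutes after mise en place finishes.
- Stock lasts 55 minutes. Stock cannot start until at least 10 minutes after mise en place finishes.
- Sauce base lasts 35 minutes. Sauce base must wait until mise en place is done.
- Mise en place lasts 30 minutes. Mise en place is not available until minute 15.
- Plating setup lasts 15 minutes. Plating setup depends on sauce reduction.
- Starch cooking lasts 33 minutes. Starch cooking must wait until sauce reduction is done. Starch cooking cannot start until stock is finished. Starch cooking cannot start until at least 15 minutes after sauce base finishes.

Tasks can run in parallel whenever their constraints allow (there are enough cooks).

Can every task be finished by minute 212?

No

Mise en place waits on its own release at minute 15, so it starts at minute 15 and finishes at 15 + 30 = minute 45.
Sauce base cannot begin until mise en place (finishes minute 45). It runs from minute 45 to 45 + 35 = minute 80.
Stock waits on mise en place (finishes minute 45, plus 10-minute gap → minute 55), so it starts at minute 55 and finishes at 55 + 55 = minute 110.
For the braise: stock (finishes minute 110); mise en place (finishes minute 45, plus 20-minute gap → minute 65). Taking the maximum gives a start of minute 110, and it finishes at 110 + 70 = minute 180.
Sauce reduction cannot start until the braise (finishes minute 180); mise en place (finishes minute 45). The controlling bound is minute 180, so sauce reduction finishes at 180 + 35 = minute 215.
Plating setup cannot begin until sauce reduction (finishes minute 215). It runs from minute 215 to 215 + 15 = minute 230.
Starch cooking needs all of sauce reduction (finishes minute 215); stock (finishes minute 110); sauce base (finishes minute 80, plus 15-minute gap → minute 95). That puts its earliest start at minute 215; it finishes at 215 + 33 = minute 248.
The earliest everything can be done is minute 248, which is after the deadline of 212, so it is not possible.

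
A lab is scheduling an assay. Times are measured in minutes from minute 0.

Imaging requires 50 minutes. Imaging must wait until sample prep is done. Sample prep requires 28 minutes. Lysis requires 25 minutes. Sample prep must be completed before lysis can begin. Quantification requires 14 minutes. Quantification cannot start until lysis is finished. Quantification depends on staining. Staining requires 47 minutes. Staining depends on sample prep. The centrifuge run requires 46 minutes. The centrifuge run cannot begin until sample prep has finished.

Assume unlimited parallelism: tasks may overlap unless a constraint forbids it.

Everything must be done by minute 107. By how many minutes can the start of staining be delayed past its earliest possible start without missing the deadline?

18

Sample prep has no prerequisites, so it starts at minute 0 and finishes at minute 28.
Staining cannot begin until sample prep (finishes minute 28). It runs from minute 28 to 28 + 47 = minute 75.

Working backward from the deadline:
Nothing follows quantification; the deadline of minute 107 is its only limit. It must start by 107 − 14 = minute 93.
Since quantification (must start by minute 93) depends on it, staining must finish by minute 93. Backing off its 47-minute duration gives a latest start of minute 46.
So staining can start as early as minute 28 and as late as minute 46, giving 46 − 28 = 18 minutes of slack.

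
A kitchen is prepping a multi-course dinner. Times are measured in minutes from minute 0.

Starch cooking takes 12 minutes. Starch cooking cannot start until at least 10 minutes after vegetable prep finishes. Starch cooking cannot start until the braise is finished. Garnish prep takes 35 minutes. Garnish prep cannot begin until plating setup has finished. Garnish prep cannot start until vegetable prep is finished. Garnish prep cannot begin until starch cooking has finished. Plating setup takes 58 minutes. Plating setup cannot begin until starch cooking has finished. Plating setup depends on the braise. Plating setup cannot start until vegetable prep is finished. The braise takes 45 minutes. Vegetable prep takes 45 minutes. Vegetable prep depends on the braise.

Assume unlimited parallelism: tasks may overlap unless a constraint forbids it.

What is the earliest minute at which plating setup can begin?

112

The braise can start immediately at minute 0; it finishes at minute 45.
Vegetable prep waits on the braise (finishes minute 45), so it starts at minute 45 and finishes at 45 + 45 = minute 90.
Starch cooking has to wait for vegetable prep (finishes minute 90, plus 10-minute gap → minute 100); the braise (finishes minute 45). The latest of these is minute 100, so starch cooking runs minute 100 to 100 + 12 = minute 112.
Plating setup waits on starch cooking (finishes minute 112); the braise (finishes minute 45); vegetable prep (finishes minute 90). The latest of these is minute 112, which is the earliest plating setup can start.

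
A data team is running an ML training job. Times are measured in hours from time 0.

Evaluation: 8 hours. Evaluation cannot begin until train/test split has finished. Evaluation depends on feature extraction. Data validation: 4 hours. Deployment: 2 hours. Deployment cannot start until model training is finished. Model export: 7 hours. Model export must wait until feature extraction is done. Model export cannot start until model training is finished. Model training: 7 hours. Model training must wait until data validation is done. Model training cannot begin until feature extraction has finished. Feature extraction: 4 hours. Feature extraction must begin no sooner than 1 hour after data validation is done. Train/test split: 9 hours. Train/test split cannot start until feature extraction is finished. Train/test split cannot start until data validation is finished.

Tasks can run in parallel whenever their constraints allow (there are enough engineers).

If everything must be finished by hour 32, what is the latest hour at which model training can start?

To finish by hour 32, model export (duration 7) must start no later than hour 25.
Deployment must finish by hour 32; it takes 2 hours, so it must start by 32 − 2 = hour 30.
Model training feeds model export (must start by hour 25); deployment (must start by hour 30). Taking the minimum, model training must finish by hour 25 and start by 25 − 7 = hour 18.

18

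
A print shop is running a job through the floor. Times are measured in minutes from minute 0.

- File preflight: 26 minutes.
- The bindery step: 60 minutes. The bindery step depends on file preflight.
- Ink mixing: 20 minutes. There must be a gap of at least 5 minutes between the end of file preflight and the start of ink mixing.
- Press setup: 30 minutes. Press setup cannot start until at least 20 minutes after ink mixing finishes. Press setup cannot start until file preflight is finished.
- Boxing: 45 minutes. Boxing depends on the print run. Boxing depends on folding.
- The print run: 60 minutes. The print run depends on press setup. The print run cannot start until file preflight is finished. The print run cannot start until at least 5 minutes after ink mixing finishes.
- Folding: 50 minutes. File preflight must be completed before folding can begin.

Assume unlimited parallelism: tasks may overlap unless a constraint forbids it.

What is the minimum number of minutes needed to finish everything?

206

Nothing blocks file preflight, so it runs from minute 0 to minute 26.
The bindery step waits on file preflight (finishes minute 26), so it starts at minute 26 and finishes at 26 + 60 = minute 86.
Folding waits on file preflight (finishes minute 26), so it starts at minute 26 and finishes at 26 + 50 = minute 76.
Ink mixing waits on file preflight (finishes minute 26, plus 5-minute gap → minute 31), so it starts at minute 31 and finishes at 31 + 20 = minute 51.
Press setup has to wait for ink mixing (finishes minute 51, plus 20-minute gap → minute 71); file preflight (finishes minute 26). The latest of these is minute 71, so press setup runs minute 71 to 71 + 30 = minute 101.
The print run has to wait for press setup (finishes minute 101); file preflight (finishes minute 26); ink mixing (finishes minute 51, plus 5-minute gap → minute 56). The latest of these is minute 101, so the print run runs minute 101 to 101 + 60 = minute 161.
Boxing needs all of the print run (finishes minute 161); folding (finishes minute 76). That puts its earliest start at minute 161; it finishes at 161 + 45 = minute 206.
All tasks are finished once the last one completes. Finish times: File preflight at 26, Ink mixing at 51, Press setup at 101, The print run at 161, Folding at 76, The bindery step at 86, Boxing at 206. The latest is minute 206.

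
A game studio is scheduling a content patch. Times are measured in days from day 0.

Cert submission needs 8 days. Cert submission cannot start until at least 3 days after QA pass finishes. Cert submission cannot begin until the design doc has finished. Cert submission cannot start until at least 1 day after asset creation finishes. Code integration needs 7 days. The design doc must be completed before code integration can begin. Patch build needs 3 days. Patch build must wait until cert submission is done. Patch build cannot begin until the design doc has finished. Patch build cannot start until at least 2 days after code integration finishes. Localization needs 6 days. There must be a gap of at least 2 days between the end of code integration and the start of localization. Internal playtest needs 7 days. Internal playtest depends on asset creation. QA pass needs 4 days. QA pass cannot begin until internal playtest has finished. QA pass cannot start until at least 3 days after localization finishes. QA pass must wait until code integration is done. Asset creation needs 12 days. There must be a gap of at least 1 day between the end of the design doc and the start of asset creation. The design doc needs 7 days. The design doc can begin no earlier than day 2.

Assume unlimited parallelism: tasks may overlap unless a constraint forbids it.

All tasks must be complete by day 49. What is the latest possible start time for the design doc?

4

Nothing follows patch build; the deadline of day 49 is its only limit. It must start by 49 − 3 = day 46.
Cert submission feeds into patch build (must start by day 46); so cert submission must finish by day 46 and therefore start by day 38.
QA pass must finish before cert submission (must start by day 38, minus 3-day gap → day 35). With a 4-day duration, QA pass must start by 35 − 4 = day 31.
Since QA pass (must start by day 31) depends on it, internal playtest must finish by day 31. Backing off its 7-day duration gives a latest start of day 24.
Asset creation must finish in time for internal playtest (must start by day 24); cert submission (must start by day 38, minus 1-day gap → day 37). The tightest is day 24, so asset creation must start by 24 − 12 = day 12.
Localization has to be done before QA pass (must start by day 31, minus 3-day gap → day 28). That means finishing by day 28, i.e. starting by 28 − 6 = day 22.
Code integration feeds localization (must start by day 22, minus 2-day gap → day 20); QA pass (must start by day 31); patch build (must start by day 46, minus 2-day gap → day 44). Taking the minimum, code integration must finish by day 20 and start by 20 − 7 = day 13.
The design doc feeds asset creation (must start by day 12, minus 1-day gap → day 11); code integration (must start by day 13); cert submission (must start by day 38); patch build (must start by day 46). Taking the minimum, the design doc must finish by day 11 and start by 11 − 7 = day 4.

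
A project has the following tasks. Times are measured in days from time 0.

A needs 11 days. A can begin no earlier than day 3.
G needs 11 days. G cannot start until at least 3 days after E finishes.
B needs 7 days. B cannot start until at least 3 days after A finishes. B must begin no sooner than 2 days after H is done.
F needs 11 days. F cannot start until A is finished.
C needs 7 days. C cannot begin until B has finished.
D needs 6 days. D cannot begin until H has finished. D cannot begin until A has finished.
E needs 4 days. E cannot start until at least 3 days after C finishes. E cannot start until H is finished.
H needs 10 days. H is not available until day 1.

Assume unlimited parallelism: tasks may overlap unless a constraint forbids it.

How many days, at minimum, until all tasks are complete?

H waits on its own release at day 1, so it starts at day 1 and finishes at 1 + 10 = day 11.
A cannot begin until its own release at day 3. It runs from day 3 to 3 + 11 = day 14.
After A (finishes day 14), F can start at day 14 and finishes at day 25.
D has to wait for H (finishes day 11); A (finishes day 14). The latest of these is day 14, so D runs day 14 to 14 + 6 = day 20.
B has to wait for A (finishes day 14, plus 3-day gap → day 17); H (finishes day 11, plus 2-day gap → day 13). The latest of these is day 17, so B runs day 17 to 17 + 7 = day 24.
C cannot begin until B (finishes day 24). It runs from day 24 to 24 + 7 = day 31.
For E: C (finishes day 31, plus 3-day gap → day 34); H (finishes day 11). Taking the maximum gives a start of day 34, and it finishes at 34 + 4 = day 38.
G cannot begin until E (finishes day 38, plus 3-day gap → day 41). It runs from day 41 to 41 + 11 = day 52.
All tasks are finished once the last one completes. Finish times: A at 14, B at 24, C at 31, D at 20, E at 38, F at 25, G at 52, H at 11. The latest is day 52.

52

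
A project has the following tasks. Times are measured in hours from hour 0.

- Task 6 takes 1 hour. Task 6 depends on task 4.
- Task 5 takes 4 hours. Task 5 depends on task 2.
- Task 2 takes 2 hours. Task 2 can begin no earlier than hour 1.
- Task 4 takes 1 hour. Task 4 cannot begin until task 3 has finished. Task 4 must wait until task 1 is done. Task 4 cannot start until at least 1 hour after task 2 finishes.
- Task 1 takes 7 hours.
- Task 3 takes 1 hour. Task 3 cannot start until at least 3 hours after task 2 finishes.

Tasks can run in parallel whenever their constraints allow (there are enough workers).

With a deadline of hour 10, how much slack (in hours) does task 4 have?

1

Task 2 waits on its own release at hour 1, so it starts at hour 1 and finishes at 1 + 2 = hour 3.
Task 3 cannot begin until task 2 (finishes hour 3, plus 3-hour gap → hour 6). It runs from hour 6 to 6 + 1 = hour 7.
Task 1 has no prerequisites, so it starts at hour 0 and finishes at hour 7.
For task 4: task 3 (finishes hour 7); task 1 (finishes hour 7); task 2 (finishes hour 3, plus 1-hour gap → hour 4). Taking the maximum gives a start of hour 7, and it finishes at 7 + 1 = hour 8.

Working backward from the deadline:
Task 6 has no dependents, so it just needs to finish by hour 10. Starting by 10 − 1 = hour 9 achieves that.
Task 4 must finish before task 6 (must start by hour 9). With a 1-hour duration, task 4 must start by 9 − 1 = hour 8.
So task 4 can start as early as hour 7 and as late as hour 8, giving 8 − 7 = 1 hour of slack.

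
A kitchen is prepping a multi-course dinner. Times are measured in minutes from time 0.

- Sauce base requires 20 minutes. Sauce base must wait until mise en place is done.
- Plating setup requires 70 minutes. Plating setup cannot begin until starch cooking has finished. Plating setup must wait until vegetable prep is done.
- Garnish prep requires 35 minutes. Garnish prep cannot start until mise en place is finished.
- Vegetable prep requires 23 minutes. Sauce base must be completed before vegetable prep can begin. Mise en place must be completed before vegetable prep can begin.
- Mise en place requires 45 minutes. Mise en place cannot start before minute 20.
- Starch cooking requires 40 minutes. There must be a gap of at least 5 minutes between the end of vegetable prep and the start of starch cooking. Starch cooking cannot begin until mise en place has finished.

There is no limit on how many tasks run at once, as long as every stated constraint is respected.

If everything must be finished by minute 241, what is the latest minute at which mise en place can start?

38

Plating setup has no dependents, so it just needs to finish by minute 241. Starting by 241 − 70 = minute 171 achieves that.
Starch cooking feeds into plating setup (must start by minute 171); so starch cooking must finish by minute 171 and therefore start by minute 131.
For vegetable prep: starch cooking (must start by minute 131, minus 5-minute gap → minute 126); plating setup (must start by minute 171). The most restrictive is minute 126; with a 23-minute duration, vegetable prep must start by minute 103.
Sauce base must finish before vegetable prep (must start by minute 103). With a 20-minute duration, sauce base must start by 103 − 20 = minute 83.
To finish by minute 241, garnish prep (duration 35) must start no later than minute 206.
For mise en place: sauce base (must start by minute 83); vegetable prep (must start by minute 103); starch cooking (must start by minute 131); garnish prep (must start by minute 206). The most restrictive is minute 83; with a 45-minute duration, mise en place must start by minute 38.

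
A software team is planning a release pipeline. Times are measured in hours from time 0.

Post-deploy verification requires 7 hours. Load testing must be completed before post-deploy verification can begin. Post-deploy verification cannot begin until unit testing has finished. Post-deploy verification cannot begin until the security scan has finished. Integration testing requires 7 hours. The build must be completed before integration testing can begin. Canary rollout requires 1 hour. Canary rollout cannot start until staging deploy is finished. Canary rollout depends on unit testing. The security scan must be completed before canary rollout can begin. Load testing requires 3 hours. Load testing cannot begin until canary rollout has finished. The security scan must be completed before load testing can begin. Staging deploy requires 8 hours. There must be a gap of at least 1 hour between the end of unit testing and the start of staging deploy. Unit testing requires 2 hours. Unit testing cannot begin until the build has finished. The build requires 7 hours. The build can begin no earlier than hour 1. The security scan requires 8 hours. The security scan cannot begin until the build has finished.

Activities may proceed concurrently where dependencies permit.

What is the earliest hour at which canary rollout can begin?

The build waits on its own release at hour 1, so it starts at hour 1 and finishes at 1 + 7 = hour 8.
After the build (finishes hour 8), the security scan can start at hour 8 and finishes at hour 16.
After the build (finishes hour 8), unit testing can start at hour 8 and finishes at hour 10.
Staging deploy cannot begin until unit testing (finishes hour 10, plus 1-hour gap → hour 11). It runs from hour 11 to 11 + 8 = hour 19.
Canary rollout waits on staging deploy (finishes hour 19); unit testing (finishes hour 10); the security scan (finishes hour 16). The latest of these is hour 19, which is the earliest canary rollout can start.

19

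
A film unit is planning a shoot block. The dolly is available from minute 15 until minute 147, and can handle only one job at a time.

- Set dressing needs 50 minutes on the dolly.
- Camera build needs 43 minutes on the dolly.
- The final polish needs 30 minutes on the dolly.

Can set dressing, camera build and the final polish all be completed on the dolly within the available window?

Yes

The dolly window is 147 − 15 = 132 minutes.
Running back to back, the jobs need 50 + 43 + 30 = 123 minutes on the dolly.
Since 123 ≤ 132, they fit within the window.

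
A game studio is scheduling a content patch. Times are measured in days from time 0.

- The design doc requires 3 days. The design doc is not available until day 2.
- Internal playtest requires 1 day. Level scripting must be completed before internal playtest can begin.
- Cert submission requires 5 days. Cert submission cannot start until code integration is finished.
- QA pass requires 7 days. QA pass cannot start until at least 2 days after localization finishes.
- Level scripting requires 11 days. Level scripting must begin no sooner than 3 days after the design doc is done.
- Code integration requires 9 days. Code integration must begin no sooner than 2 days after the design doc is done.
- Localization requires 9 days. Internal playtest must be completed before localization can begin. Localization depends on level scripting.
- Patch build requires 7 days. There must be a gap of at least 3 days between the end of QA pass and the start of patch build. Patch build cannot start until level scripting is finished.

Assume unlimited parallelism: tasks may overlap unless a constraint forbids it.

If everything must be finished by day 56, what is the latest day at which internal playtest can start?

27

Patch build must finish by day 56; it takes 7 days, so it must start by 56 − 7 = day 49.
Since patch build (must start by day 49, minus 3-day gap → day 46) depends on it, QA pass must finish by day 46. Backing off its 7-day duration gives a latest start of day 39.
Localization feeds into QA pass (must start by day 39, minus 2-day gap → day 37); so localization must finish by day 37 and therefore start by day 28.
Internal playtest feeds into localization (must start by day 28); so internal playtest must finish by day 28 and therefore start by day 27.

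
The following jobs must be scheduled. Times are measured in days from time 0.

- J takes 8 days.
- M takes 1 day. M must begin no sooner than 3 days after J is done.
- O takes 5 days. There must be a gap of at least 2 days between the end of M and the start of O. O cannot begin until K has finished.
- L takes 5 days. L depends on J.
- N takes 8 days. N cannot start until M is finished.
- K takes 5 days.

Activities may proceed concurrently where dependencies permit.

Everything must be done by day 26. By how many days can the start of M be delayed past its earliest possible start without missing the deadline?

6

J has no prerequisites, so it starts at day 0 and finishes at day 8.
After J (finishes day 8, plus 3-day gap → day 11), M can start at day 11 and finishes at day 12.

Working backward from the deadline:
Nothing follows N; the deadline of day 26 is its only limit. It must start by 26 − 8 = day 18.
O must finish by day 26; it takes 5 days, so it must start by 26 − 5 = day 21.
M has several dependents: N (must start by day 18); O (must start by day 21, minus 2-day gap → day 19). The earliest of those limits is day 18, so M must start by 18 − 1 = day 17.
So M can start as early as day 11 and as late as day 17, giving 17 − 11 = 6 days of slack.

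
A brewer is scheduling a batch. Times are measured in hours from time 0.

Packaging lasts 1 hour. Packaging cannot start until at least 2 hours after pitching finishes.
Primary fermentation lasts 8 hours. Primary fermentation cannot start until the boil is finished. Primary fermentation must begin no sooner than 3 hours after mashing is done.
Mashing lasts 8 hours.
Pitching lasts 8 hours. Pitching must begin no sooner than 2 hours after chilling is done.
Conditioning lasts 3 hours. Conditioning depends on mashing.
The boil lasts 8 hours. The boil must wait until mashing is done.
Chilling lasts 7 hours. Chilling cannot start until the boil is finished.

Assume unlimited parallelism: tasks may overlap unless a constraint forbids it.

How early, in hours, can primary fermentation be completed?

Mashing can start immediately at hour 0; it finishes at hour 8.
The boil waits on mashing (finishes hour 8), so it starts at hour 8 and finishes at 8 + 8 = hour 16.
Primary fermentation has to wait for the boil (finishes hour 16); mashing (finishes hour 8, plus 3-hour gap → hour 11). The latest of these is hour 16, so primary fermentation runs hour 16 to 16 + 8 = hour 24.

24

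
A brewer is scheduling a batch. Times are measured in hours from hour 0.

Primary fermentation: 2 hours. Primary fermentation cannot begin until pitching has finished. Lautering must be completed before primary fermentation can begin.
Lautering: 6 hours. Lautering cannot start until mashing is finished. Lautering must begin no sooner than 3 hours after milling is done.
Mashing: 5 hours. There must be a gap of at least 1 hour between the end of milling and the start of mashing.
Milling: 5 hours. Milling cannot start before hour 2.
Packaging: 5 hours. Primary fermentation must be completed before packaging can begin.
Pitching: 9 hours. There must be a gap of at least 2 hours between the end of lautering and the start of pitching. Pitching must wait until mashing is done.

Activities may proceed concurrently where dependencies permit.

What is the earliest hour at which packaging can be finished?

After its own release at hour 2, milling can start at hour 2 and finishes at hour 7.
After milling (finishes hour 7, plus 1-hour gap → hour 8), mashing can start at hour 8 and finishes at hour 13.
Lautering cannot start until mashing (finishes hour 13); milling (finishes hour 7, plus 3-hour gap → hour 10). The controlling bound is hour 13, so lautering finishes at 13 + 6 = hour 19.
For pitching: lautering (finishes hour 19, plus 2-hour gap → hour 21); mashing (finishes hour 13). Taking the maximum gives a start of hour 21, and it finishes at 21 + 9 = hour 30.
Primary fermentation cannot start until pitching (finishes hour 30); lautering (finishes hour 19). The controlling bound is hour 30, so primary fermentation finishes at 30 + 2 = hour 32.
After primary fermentation (finishes hour 32), packaging can start at hour 32 and finishes at hour 37.

37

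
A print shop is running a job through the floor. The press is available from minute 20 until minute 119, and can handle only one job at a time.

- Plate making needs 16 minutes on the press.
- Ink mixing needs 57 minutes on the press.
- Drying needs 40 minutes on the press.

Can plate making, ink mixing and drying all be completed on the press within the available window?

No

The press window is 119 − 20 = 99 minutes.
Running back to back, the jobs need 16 + 57 + 40 = 113 minutes on the press.
Since 113 > 99, they cannot all fit.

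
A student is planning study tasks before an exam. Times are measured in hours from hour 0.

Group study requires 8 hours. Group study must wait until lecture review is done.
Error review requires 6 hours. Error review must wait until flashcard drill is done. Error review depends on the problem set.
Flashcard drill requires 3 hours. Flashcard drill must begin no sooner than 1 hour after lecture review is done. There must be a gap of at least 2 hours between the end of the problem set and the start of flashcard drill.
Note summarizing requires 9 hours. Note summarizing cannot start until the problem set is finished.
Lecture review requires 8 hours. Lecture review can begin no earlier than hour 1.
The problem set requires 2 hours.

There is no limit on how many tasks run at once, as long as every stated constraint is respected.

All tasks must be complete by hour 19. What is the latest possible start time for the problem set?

6

Error review must finish by hour 19; it takes 6 hours, so it must start by 19 − 6 = hour 13.
Flashcard drill has to be done before error review (must start by hour 13). That means finishing by hour 13, i.e. starting by 13 − 3 = hour 10.
Note summarizing has no dependents, so it just needs to finish by hour 19. Starting by 19 − 9 = hour 10 achieves that.
The problem set must finish in time for flashcard drill (must start by hour 10, minus 2-hour gap → hour 8); error review (must start by hour 13); note summarizing (must start by hour 10). The tightest is hour 8, so the problem set must start by 8 − 2 = hour 6.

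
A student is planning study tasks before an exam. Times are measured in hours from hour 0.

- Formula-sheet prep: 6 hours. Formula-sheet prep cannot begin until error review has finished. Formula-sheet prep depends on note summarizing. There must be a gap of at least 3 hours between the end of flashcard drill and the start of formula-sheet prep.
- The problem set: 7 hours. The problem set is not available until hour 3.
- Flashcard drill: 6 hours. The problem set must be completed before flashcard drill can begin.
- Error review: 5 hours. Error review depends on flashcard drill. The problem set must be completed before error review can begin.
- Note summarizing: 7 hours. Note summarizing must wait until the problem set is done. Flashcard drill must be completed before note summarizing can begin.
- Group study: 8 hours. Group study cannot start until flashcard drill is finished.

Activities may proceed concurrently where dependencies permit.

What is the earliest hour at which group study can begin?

16

The problem set cannot begin until its own release at hour 3. It runs from hour 3 to 3 + 7 = hour 10.
Flashcard drill cannot begin until the problem set (finishes hour 10). It runs from hour 10 to 10 + 6 = hour 16.
Group study waits on flashcard drill (finishes hour 16), so the earliest it can start is hour 16.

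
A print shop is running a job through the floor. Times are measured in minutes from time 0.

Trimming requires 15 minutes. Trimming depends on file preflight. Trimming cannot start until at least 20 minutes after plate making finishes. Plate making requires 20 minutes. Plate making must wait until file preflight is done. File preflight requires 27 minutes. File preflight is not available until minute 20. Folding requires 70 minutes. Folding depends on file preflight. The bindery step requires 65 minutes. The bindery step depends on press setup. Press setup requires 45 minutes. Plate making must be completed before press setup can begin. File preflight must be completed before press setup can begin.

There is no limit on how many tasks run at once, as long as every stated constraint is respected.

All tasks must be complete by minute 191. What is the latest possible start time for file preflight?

Nothing follows the bindery step; the deadline of minute 191 is its only limit. It must start by 191 − 65 = minute 126.
Press setup has to be done before the bindery step (must start by minute 126). That means finishing by minute 126, i.e. starting by 126 − 45 = minute 81.
Trimming must finish by minute 191; it takes 15 minutes, so it must start by 191 − 15 = minute 176.
For plate making: press setup (must start by minute 81); trimming (must start by minute 176, minus 20-minute gap → minute 156). The most restrictive is minute 81; with a 20-minute duration, plate making must start by minute 61.
Folding must finish by minute 191; it takes 70 minutes, so it must start by 191 − 70 = minute 121.
File preflight must finish in time for plate making (must start by minute 61); press setup (must start by minute 81); trimming (must start by minute 176); folding (must start by minute 121). The tightest is minute 61, so file preflight must start by 61 − 27 = minute 34.

34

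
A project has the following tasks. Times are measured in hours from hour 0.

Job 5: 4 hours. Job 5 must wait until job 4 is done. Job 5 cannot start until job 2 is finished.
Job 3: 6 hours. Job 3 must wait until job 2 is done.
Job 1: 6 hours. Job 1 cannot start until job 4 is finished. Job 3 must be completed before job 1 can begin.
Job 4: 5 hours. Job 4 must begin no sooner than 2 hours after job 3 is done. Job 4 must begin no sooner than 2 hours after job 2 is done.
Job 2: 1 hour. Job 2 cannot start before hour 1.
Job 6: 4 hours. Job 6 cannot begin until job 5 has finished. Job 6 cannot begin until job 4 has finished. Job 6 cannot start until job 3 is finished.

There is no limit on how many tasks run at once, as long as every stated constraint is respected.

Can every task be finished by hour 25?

Yes

After its own release at hour 1, job 2 can start at hour 1 and finishes at hour 2.
After job 2 (finishes hour 2), job 3 can start at hour 2 and finishes at hour 8.
Job 4 cannot start until job 3 (finishes hour 8, plus 2-hour gap → hour 10); job 2 (finishes hour 2, plus 2-hour gap → hour 4). The controlling bound is hour 10, so job 4 finishes at 10 + 5 = hour 15.
For job 5: job 4 (finishes hour 15); job 2 (finishes hour 2). Taking the maximum gives a start of hour 15, and it finishes at 15 + 4 = hour 19.
For job 6: job 5 (finishes hour 19); job 4 (finishes hour 15); job 3 (finishes hour 8). Taking the maximum gives a start of hour 19, and it finishes at 19 + 4 = hour 23.
Job 1 cannot start until job 4 (finishes hour 15); job 3 (finishes hour 8). The controlling bound is hour 15, so job 1 finishes at 15 + 6 = hour 21.
Every task is finished by hour 23, which is no later than the deadline of 25, so the schedule is feasible.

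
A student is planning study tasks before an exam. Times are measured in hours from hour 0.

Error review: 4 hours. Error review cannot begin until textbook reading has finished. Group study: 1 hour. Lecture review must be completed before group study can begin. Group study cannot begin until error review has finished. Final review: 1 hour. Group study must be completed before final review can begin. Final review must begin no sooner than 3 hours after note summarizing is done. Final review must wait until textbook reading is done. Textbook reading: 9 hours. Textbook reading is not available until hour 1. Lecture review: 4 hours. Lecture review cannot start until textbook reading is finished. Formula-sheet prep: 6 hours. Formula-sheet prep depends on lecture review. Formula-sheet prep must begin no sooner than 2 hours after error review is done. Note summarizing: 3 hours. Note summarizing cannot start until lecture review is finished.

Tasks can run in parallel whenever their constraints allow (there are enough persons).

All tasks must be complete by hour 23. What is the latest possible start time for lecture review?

12

Final review has no dependents, so it just needs to finish by hour 23. Starting by 23 − 1 = hour 22 achieves that.
Group study feeds into final review (must start by hour 22); so group study must finish by hour 22 and therefore start by hour 21.
Note summarizing must finish before final review (must start by hour 22, minus 3-hour gap → hour 19). With a 3-hour duration, note summarizing must start by 19 − 3 = hour 16.
Formula-sheet prep must finish by hour 23; it takes 6 hours, so it must start by 23 − 6 = hour 17.
Lecture review feeds group study (must start by hour 21); note summarizing (must start by hour 16); formula-sheet prep (must start by hour 17). Taking the minimum, lecture review must finish by hour 16 and start by 16 − 4 = hour 12.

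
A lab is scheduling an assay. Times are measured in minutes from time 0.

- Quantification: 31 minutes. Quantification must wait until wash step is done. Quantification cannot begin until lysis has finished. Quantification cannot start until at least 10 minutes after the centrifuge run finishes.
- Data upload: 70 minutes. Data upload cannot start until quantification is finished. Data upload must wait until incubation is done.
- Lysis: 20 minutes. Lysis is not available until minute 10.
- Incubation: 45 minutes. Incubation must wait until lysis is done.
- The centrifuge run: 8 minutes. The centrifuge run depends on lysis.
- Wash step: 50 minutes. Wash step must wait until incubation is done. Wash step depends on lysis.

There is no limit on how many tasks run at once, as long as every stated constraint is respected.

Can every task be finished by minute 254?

After its own release at minute 10, lysis can start at minute 10 and finishes at minute 30.
After lysis (finishes minute 30), the centrifuge run can start at minute 30 and finishes at minute 38.
After lysis (finishes minute 30), incubation can start at minute 30 and finishes at minute 75.
For wash step: incubation (finishes minute 75); lysis (finishes minute 30). Taking the maximum gives a start of minute 75, and it finishes at 75 + 50 = minute 125.
Quantification needs all of wash step (finishes minute 125); lysis (finishes minute 30); the centrifuge run (finishes minute 38, plus 10-minute gap → minute 48). That puts its earliest start at minute 125; it finishes at 125 + 31 = minute 156.
Data upload has to wait for quantification (finishes minute 156); incubation (finishes minute 75). The latest of these is minute 156, so data upload runs minute 156 to 156 + 70 = minute 226.
Every task is finished by minute 226, which is no later than the deadline of 254, so the schedule is feasible.

Yes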